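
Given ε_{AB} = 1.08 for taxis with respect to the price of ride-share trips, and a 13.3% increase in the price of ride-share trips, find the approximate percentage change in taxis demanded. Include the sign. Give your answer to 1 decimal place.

14.4%

%ΔQ ≈ ε × %ΔP of ride-share trips = 1.08 × (13.3%) = 14.4%.
Demand for taxis rises by about 14.4%.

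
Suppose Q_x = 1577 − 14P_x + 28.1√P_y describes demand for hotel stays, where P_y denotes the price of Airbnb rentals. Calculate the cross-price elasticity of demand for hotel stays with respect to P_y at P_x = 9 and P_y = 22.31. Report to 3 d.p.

0.042

At P_x = 9 and P_y = 22.31: Q_x = 1583.726.
∂Q_x/∂P_y = 28.1/(2√P_y) = 28.1/(2√22.31) = 2.9746.
ε = (∂Q_x/∂P_y)(P_y/Q_x) = 2.9746 × (22.31/1583.726) ≈ 0.042.
ε > 0: substitutes.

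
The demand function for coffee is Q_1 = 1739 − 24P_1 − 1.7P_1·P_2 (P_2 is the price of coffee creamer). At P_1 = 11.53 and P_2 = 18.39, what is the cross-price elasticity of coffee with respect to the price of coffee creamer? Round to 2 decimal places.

At P_1 = 11.53 and P_2 = 18.39: Q_1 = 1101.818.
∂Q_1/∂P_2 = -1.7P_1 = -1.7(11.53) = -19.6010.
ε = (∂Q_1/∂P_2)(P_2/Q_1) = -19.6010 × (18.39/1101.818) ≈ -0.33.

-0.33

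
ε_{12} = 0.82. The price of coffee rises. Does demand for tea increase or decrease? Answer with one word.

increase

ε > 0 and the price of coffee rises, so the quantity of tea moves in the same direction: it increases.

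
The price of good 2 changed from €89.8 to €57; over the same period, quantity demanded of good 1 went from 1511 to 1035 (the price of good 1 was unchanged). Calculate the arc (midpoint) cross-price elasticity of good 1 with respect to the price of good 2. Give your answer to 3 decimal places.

0.837

ΔQ_1 = 1035 − 1511 = -476; ΔP_2 = 57 − 89.8 = -32.8.
Midpoints: Q̄_1 = 1273.0, P̄_2 = 73.40.
ε = (ΔQ_1/Q̄_1)/(ΔP_2/P̄_2) = (-476/1273.0)/(-32.8/73.40) ≈ 0.837.
ε > 0: good 1 and good 2 are substitutes.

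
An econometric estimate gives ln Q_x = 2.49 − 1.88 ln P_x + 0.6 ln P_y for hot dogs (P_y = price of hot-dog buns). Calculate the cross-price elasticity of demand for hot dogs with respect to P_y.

0.60

In a log-linear (constant-elasticity) demand function, the coefficient on ln P_y is the cross-price elasticity.
ε = 0.60. Positive, so hot dogs and hot-dog buns are substitutes.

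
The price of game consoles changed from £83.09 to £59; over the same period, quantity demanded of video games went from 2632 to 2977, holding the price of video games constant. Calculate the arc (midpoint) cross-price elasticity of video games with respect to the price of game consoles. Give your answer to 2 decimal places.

-0.36

ΔQ_A = 2977 − 2632 = 345; ΔP_B = 59 − 83.09 = -24.09.
Midpoints: Q̄_A = 2804.5, P̄_B = 71.05.
ε = (ΔQ_A/Q̄_A)/(ΔP_B/P̄_B) = (345/2804.5)/(-24.09/71.05) ≈ -0.36.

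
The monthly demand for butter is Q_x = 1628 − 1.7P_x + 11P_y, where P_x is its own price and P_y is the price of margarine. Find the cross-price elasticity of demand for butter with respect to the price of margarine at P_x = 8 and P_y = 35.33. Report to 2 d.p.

0.19

At P_x = 8 and P_y = 35.33: Q_x = 2003.03.
∂Q_x/∂P_y = 11.
ε = (∂Q_x/∂P_y)(P_y/Q_x) = 11 × (35.33/2003.03) ≈ 0.19.
Since ε > 0, butter and margarine are substitutes.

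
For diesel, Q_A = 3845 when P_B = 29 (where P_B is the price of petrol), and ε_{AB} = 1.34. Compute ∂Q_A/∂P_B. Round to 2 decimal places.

ε = (∂Q_A/∂P_B)·(P_B/Q_A) ⇒ ∂Q_A/∂P_B = ε·Q_A/P_B = 1.34 × 3845/29 ≈ 177.67.

177.67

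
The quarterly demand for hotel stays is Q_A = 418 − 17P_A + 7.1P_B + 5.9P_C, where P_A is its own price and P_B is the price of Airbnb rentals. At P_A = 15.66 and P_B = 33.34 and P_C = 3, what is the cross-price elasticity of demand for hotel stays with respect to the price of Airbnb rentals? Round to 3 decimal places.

At P_A = 15.66 and P_B = 33.34 and P_C = 3: Q_A = 406.194.
∂Q_A/∂P_B = 7.1.
ε = (∂Q_A/∂P_B)(P_B/Q_A) = 7.1 × (33.34/406.194) ≈ 0.583.
Since ε > 0, hotel stays and Airbnb rentals are substitutes.

0.583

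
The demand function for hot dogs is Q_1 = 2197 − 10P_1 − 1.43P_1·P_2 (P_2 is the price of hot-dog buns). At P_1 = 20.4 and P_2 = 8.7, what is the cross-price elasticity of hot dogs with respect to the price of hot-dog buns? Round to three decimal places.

-0.146

At P_1 = 20.4 and P_2 = 8.7: Q_1 = 1739.204.
∂Q_1/∂P_2 = -1.43P_1 = -1.43(20.4) = -29.1720.
ε = (∂Q_1/∂P_2)(P_2/Q_1) = -29.1720 × (8.7/1739.204) ≈ -0.146.
ε < 0: complements.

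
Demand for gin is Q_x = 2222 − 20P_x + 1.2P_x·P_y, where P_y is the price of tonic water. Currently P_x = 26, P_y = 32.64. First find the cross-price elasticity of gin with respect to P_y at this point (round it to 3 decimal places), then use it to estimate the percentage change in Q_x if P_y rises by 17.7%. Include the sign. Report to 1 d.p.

6.6%

At P_x = 26, P_y = 32.64: Q_x = 2720.368.
∂Q_x/∂P_y = 1.2P_x = 31.2000.
ε = (∂Q_x/∂P_y)(P_y/Q_x) = 31.2000 × 32.64/2720.368 ≈ 0.374.
%ΔQ_x ≈ ε × %ΔP_y = 0.374 × (17.7%) = 6.6%.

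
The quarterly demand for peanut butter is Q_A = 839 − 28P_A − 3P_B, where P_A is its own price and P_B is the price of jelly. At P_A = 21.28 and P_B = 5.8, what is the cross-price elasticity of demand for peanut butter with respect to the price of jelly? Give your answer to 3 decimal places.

-0.077

At P_A = 21.28 and P_B = 5.8: Q_A = 225.76.
∂Q_A/∂P_B = -3.
ε = (∂Q_A/∂P_B)(P_B/Q_A) = -3 × (5.8/225.76) ≈ -0.077.
Since ε < 0, peanut butter and jelly are complements.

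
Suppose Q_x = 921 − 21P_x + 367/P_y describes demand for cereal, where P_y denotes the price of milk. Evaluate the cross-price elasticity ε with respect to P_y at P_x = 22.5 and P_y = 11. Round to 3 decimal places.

-0.069

At P_x = 22.5 and P_y = 11: Q_x = 481.864.
∂Q_x/∂P_y = −367/P_y² = -3.0331.
ε = (∂Q_x/∂P_y)(P_y/Q_x) = -3.0331 × (11/481.864) ≈ -0.069.
ε < 0: complements.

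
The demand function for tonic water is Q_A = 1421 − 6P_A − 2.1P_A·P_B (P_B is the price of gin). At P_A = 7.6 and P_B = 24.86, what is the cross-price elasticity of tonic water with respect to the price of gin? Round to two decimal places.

At P_A = 7.6 and P_B = 24.86: Q_A = 978.634.
∂Q_A/∂P_B = -2.1P_A = -2.1(7.6) = -15.9600.
ε = (∂Q_A/∂P_B)(P_B/Q_A) = -15.9600 × (24.86/978.634) ≈ -0.41.
ε < 0: complements.

-0.41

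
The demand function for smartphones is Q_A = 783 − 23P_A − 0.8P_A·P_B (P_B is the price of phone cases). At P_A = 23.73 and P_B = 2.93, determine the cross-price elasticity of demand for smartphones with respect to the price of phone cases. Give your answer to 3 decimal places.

-0.306

At P_A = 23.73 and P_B = 2.93: Q_A = 181.587.
∂Q_A/∂P_B = -0.8P_A = -0.8(23.73) = -18.9840.
ε = (∂Q_A/∂P_B)(P_B/Q_A) = -18.9840 × (2.93/181.587) ≈ -0.306.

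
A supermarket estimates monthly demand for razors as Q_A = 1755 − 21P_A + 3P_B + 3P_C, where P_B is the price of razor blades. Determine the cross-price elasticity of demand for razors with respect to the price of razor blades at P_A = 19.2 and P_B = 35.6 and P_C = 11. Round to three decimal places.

0.072

At P_A = 19.2 and P_B = 35.6 and P_C = 11: Q_A = 1491.6.
∂Q_A/∂P_B = 3.
ε = (∂Q_A/∂P_B)(P_B/Q_A) = 3 × (35.6/1491.6) ≈ 0.072.
Since ε > 0, razors and razor blades are substitutes.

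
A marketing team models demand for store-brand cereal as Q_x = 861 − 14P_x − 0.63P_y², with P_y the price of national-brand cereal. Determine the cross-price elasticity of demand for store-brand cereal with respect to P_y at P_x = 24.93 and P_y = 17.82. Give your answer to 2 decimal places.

-1.28

At P_x = 24.93 and P_y = 17.82: Q_x = 311.922.
∂Q_x/∂P_y = -1.26P_y = -1.26(17.82) = -22.4532.
ε = (∂Q_x/∂P_y)(P_y/Q_x) = -22.4532 × (17.82/311.922) ≈ -1.28.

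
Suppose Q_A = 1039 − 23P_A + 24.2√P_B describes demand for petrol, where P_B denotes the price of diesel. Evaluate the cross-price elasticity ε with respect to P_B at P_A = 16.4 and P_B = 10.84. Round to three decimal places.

At P_A = 16.4 and P_B = 10.84: Q_A = 741.476.
∂Q_A/∂P_B = 24.2/(2√P_B) = 24.2/(2√10.84) = 3.6751.
ε = (∂Q_A/∂P_B)(P_B/Q_A) = 3.6751 × (10.84/741.476) ≈ 0.054.
ε > 0: substitutes.

0.054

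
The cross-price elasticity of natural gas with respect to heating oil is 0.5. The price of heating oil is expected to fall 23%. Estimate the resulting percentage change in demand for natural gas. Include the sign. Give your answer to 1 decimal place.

-11.5%

%ΔQ ≈ ε × %ΔP of heating oil = 0.5 × (-23%) = -11.5%.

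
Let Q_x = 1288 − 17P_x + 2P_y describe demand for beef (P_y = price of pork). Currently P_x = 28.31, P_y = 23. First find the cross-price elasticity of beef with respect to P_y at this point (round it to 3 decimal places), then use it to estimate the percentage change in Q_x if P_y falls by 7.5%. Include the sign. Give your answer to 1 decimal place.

-0.4%

At P_x = 28.31, P_y = 23: Q_x = 852.73.
∂Q_x/∂P_y = 2.
ε = (∂Q_x/∂P_y)(P_y/Q_x) = 2.0000 × 23/852.73 ≈ 0.054.
%ΔQ_x ≈ ε × %ΔP_y = 0.054 × (-7.5%) = -0.4%.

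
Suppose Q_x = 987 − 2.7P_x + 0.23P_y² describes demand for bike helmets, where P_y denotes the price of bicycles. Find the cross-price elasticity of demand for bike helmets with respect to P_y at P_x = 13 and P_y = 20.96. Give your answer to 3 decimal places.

At P_x = 13 and P_y = 20.96: Q_x = 1052.944.
∂Q_x/∂P_y = 0.46P_y = 0.46(20.96) = 9.6416.
ε = (∂Q_x/∂P_y)(P_y/Q_x) = 9.6416 × (20.96/1052.944) ≈ 0.192.

0.192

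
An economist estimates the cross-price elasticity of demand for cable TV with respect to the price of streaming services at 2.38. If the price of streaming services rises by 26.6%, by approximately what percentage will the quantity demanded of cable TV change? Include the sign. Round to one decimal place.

63.3%

%ΔQ ≈ ε × %ΔP of streaming services = 2.38 × (26.6%) = 63.3%.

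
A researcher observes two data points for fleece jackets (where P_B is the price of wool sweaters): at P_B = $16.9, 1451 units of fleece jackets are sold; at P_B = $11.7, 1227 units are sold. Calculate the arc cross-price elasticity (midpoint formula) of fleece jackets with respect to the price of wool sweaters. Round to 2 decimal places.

0.46

ΔQ_A = 1227 − 1451 = -224; ΔP_B = 11.7 − 16.9 = -5.2.
Midpoints: Q̄_A = 1339.0, P̄_B = 14.30.
ε = (ΔQ_A/Q̄_A)/(ΔP_B/P̄_B) = (-224/1339.0)/(-5.2/14.30) ≈ 0.46.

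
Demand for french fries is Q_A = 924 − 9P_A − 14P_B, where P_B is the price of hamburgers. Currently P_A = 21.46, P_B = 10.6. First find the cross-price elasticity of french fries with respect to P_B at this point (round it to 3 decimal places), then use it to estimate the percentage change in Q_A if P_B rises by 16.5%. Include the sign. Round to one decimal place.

-4.2%

At P_A = 21.46, P_B = 10.6: Q_A = 582.46.
∂Q_A/∂P_B = -14.
ε = (∂Q_A/∂P_B)(P_B/Q_A) = -14.0000 × 10.6/582.46 ≈ -0.255.
%ΔQ_A ≈ ε × %ΔP_B = -0.255 × (16.5%) = -4.2%.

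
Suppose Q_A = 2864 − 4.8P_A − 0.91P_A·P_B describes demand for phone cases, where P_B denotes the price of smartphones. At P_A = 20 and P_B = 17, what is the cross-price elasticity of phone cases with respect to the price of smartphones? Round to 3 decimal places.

At P_A = 20 and P_B = 17: Q_A = 2458.6.
∂Q_A/∂P_B = -0.91P_A = -0.91(20) = -18.2000.
ε = (∂Q_A/∂P_B)(P_B/Q_A) = -18.2000 × (17/2458.6) ≈ -0.126.
ε < 0: complements.

-0.126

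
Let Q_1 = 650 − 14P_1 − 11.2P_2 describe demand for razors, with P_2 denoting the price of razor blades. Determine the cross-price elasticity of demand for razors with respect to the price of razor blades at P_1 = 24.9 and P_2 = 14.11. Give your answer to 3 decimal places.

At P_1 = 24.9 and P_2 = 14.11: Q_1 = 143.368.
∂Q_1/∂P_2 = -11.2.
ε = (∂Q_1/∂P_2)(P_2/Q_1) = -11.2 × (14.11/143.368) ≈ -1.102.
Since ε < 0, razors and razor blades are complements.

-1.102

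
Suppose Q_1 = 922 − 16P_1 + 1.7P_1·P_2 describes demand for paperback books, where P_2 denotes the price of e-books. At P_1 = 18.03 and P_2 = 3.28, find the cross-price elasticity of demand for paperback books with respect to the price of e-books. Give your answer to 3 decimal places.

At P_1 = 18.03 and P_2 = 3.28: Q_1 = 734.055.
∂Q_1/∂P_2 = 1.7P_1 = 1.7(18.03) = 30.6510.
ε = (∂Q_1/∂P_2)(P_2/Q_1) = 30.6510 × (3.28/734.055) ≈ 0.137.
ε > 0: substitutes.

0.137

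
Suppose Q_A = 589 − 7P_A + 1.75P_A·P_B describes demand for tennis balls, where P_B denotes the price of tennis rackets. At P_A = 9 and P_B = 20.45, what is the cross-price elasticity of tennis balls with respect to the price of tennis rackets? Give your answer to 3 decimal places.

0.380

At P_A = 9 and P_B = 20.45: Q_A = 848.087.
∂Q_A/∂P_B = 1.75P_A = 1.75(9) = 15.7500.
ε = (∂Q_A/∂P_B)(P_B/Q_A) = 15.7500 × (20.45/848.087) ≈ 0.380.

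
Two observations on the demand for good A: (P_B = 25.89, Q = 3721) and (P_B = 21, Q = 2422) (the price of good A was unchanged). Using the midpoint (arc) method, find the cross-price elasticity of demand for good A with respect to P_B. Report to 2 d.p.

2.03

ΔQ_A = 2422 − 3721 = -1299; ΔP_B = 21 − 25.89 = -4.89.
Midpoints: Q̄_A = 3071.5, P̄_B = 23.45.
ε = (ΔQ_A/Q̄_A)/(ΔP_B/P̄_B) = (-1299/3071.5)/(-4.89/23.45) ≈ 2.03.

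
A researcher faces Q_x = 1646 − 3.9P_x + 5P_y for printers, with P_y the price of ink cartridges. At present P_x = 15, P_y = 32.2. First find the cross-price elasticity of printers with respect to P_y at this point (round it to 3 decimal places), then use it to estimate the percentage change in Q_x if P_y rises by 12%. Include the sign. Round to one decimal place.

At P_x = 15, P_y = 32.2: Q_x = 1748.5.
∂Q_x/∂P_y = 5.
ε = (∂Q_x/∂P_y)(P_y/Q_x) = 5.0000 × 32.2/1748.5 ≈ 0.092.
%ΔQ_x ≈ ε × %ΔP_y = 0.092 × (12%) = 1.1%.

1.1%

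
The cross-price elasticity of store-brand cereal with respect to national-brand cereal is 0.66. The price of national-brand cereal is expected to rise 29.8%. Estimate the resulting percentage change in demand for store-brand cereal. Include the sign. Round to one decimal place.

19.7%

%ΔQ ≈ ε × %ΔP of national-brand cereal = 0.66 × (29.8%) = 19.7%.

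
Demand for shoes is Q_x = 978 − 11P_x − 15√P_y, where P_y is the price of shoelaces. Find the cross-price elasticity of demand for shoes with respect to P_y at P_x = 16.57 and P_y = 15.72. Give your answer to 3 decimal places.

At P_x = 16.57 and P_y = 15.72: Q_x = 736.257.
∂Q_x/∂P_y = -15/(2√P_y) = -15/(2√15.72) = -1.8916.
ε = (∂Q_x/∂P_y)(P_y/Q_x) = -1.8916 × (15.72/736.257) ≈ -0.040.

-0.040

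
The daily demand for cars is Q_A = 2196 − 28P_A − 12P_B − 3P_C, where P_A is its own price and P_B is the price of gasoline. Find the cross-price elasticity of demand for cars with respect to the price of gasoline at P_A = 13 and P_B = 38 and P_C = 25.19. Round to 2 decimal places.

-0.35

At P_A = 13 and P_B = 38 and P_C = 25.19: Q_A = 1300.43.
∂Q_A/∂P_B = -12.
ε = (∂Q_A/∂P_B)(P_B/Q_A) = -12 × (38/1300.43) ≈ -0.35.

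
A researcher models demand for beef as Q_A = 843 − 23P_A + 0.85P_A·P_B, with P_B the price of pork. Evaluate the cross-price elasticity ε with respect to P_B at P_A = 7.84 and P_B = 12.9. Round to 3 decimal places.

At P_A = 7.84 and P_B = 12.9: Q_A = 748.646.
∂Q_A/∂P_B = 0.85P_A = 0.85(7.84) = 6.6640.
ε = (∂Q_A/∂P_B)(P_B/Q_A) = 6.6640 × (12.9/748.646) ≈ 0.115.

0.115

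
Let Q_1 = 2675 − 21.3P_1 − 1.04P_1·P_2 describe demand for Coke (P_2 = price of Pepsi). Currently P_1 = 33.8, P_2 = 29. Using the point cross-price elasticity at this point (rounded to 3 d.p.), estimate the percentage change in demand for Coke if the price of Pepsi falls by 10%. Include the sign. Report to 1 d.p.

10.9%

At P_1 = 33.8, P_2 = 29: Q_1 = 935.652.
∂Q_1/∂P_2 = -1.04P_1 = -35.1520.
ε = (∂Q_1/∂P_2)(P_2/Q_1) = -35.1520 × 29/935.652 ≈ -1.090.
%ΔQ_1 ≈ ε × %ΔP_2 = -1.090 × (-10%) = 10.9%.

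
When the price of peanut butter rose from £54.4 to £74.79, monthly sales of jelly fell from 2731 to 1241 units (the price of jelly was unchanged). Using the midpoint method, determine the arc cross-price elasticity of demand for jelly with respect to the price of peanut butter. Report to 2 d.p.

-2.38

ΔQ_A = 1241 − 2731 = -1490; ΔP_B = 74.79 − 54.4 = 20.39.
Midpoints: Q̄_A = 1986.0, P̄_B = 64.59.
ε = (ΔQ_A/Q̄_A)/(ΔP_B/P̄_B) = (-1490/1986.0)/(20.39/64.59) ≈ -2.38.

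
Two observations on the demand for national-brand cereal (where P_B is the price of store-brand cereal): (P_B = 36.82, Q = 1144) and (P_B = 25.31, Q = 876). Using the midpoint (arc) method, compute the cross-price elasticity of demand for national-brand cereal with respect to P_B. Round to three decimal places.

0.716

ΔQ_A = 876 − 1144 = -268; ΔP_B = 25.31 − 36.82 = -11.51.
Midpoints: Q̄_A = 1010.0, P̄_B = 31.06.
ε = (ΔQ_A/Q̄_A)/(ΔP_B/P̄_B) = (-268/1010.0)/(-11.51/31.06) ≈ 0.716.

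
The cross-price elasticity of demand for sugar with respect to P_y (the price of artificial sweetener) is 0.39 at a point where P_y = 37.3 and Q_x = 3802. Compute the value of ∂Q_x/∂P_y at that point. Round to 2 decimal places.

39.75

ε = (∂Q_x/∂P_y)·(P_y/Q_x) ⇒ ∂Q_x/∂P_y = ε·Q_x/P_y = 0.39 × 3802/37.3 ≈ 39.75.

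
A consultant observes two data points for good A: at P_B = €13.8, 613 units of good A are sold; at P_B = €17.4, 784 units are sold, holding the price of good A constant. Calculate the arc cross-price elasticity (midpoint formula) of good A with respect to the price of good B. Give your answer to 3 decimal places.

ΔQ_A = 784 − 613 = 171; ΔP_B = 17.4 − 13.8 = 3.6.
Midpoints: Q̄_A = 698.5, P̄_B = 15.60.
ε = (ΔQ_A/Q̄_A)/(ΔP_B/P̄_B) = (171/698.5)/(3.6/15.60) ≈ 1.061.
ε > 0: good A and good B are substitutes.

1.061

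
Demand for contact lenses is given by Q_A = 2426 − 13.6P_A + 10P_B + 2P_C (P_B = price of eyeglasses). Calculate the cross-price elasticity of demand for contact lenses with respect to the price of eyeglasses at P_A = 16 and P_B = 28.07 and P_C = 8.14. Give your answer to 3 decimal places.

At P_A = 16 and P_B = 28.07 and P_C = 8.14: Q_A = 2505.38.
∂Q_A/∂P_B = 10.
ε = (∂Q_A/∂P_B)(P_B/Q_A) = 10 × (28.07/2505.38) ≈ 0.112.
Since ε > 0, contact lenses and eyeglasses are substitutes.

0.112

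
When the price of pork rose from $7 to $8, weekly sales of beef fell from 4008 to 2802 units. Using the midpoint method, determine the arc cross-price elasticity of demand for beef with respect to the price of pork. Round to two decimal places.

ΔQ_A = 2802 − 4008 = -1206; ΔP_B = 8 − 7 = 1.
Midpoints: Q̄_A = 3405.0, P̄_B = 7.50.
ε = (ΔQ_A/Q̄_A)/(ΔP_B/P̄_B) = (-1206/3405.0)/(1/7.50) ≈ -2.66.

-2.66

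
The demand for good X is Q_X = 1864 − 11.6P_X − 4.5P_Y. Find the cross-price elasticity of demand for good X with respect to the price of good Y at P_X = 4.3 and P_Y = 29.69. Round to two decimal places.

-0.08

At P_X = 4.3 and P_Y = 29.69: Q_X = 1680.515.
∂Q_X/∂P_Y = -4.5.
ε = (∂Q_X/∂P_Y)(P_Y/Q_X) = -4.5 × (29.69/1680.515) ≈ -0.08.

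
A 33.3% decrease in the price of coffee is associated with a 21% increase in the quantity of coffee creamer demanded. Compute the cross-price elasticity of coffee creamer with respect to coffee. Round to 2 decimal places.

ε = (%ΔQ of coffee creamer) / (%ΔP of coffee) = (21%) / (-33.3%) ≈ -0.63.

-0.63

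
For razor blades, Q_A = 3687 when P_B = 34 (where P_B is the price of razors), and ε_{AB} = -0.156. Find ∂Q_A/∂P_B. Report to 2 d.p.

-16.92

ε = (∂Q_A/∂P_B)·(P_B/Q_A) ⇒ ∂Q_A/∂P_B = ε·Q_A/P_B = -0.156 × 3687/34 ≈ -16.92.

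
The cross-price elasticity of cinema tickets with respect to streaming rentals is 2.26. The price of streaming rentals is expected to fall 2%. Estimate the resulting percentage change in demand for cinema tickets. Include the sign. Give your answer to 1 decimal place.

-4.5%

%ΔQ ≈ ε × %ΔP of streaming rentals = 2.26 × (-2%) = -4.5%.
Demand for cinema tickets falls by about 4.5%.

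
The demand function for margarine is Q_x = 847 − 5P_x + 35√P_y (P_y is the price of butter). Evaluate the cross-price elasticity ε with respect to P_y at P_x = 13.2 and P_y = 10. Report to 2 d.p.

At P_x = 13.2 and P_y = 10: Q_x = 891.680.
∂Q_x/∂P_y = 35/(2√P_y) = 35/(2√10) = 5.5340.
ε = (∂Q_x/∂P_y)(P_y/Q_x) = 5.5340 × (10/891.680) ≈ 0.06.

0.06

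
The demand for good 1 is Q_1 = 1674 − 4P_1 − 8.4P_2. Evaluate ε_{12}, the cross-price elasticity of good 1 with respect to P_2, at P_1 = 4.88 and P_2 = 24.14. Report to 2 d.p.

At P_1 = 4.88 and P_2 = 24.14: Q_1 = 1451.704.
∂Q_1/∂P_2 = -8.4.
ε = (∂Q_1/∂P_2)(P_2/Q_1) = -8.4 × (24.14/1451.704) ≈ -0.14.
Since ε < 0, good 1 and good 2 are complements.

-0.14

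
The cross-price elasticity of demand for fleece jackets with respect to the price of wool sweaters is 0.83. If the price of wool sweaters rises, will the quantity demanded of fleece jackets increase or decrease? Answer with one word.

ε > 0 and the price of wool sweaters rises, so the quantity of fleece jackets moves in the same direction: it increases.

increase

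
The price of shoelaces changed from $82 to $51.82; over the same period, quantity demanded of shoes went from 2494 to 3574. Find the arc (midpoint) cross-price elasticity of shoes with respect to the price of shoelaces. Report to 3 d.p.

-0.789

ΔQ_A = 3574 − 2494 = 1080; ΔP_B = 51.82 − 82 = -30.18.
Midpoints: Q̄_A = 3034.0, P̄_B = 66.91.
ε = (ΔQ_A/Q̄_A)/(ΔP_B/P̄_B) = (1080/3034.0)/(-30.18/66.91) ≈ -0.789.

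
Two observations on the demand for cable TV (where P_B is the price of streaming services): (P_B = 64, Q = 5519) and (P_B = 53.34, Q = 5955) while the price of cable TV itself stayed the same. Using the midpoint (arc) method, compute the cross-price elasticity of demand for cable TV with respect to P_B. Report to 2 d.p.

-0.42

ΔQ_A = 5955 − 5519 = 436; ΔP_B = 53.34 − 64 = -10.66.
Midpoints: Q̄_A = 5737.0, P̄_B = 58.67.
ε = (ΔQ_A/Q̄_A)/(ΔP_B/P̄_B) = (436/5737.0)/(-10.66/58.67) ≈ -0.42.
ε < 0: cable TV and streaming services are complements.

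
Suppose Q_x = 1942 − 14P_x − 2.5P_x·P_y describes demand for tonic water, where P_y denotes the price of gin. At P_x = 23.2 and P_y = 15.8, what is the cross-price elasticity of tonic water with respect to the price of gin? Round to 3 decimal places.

-1.308

At P_x = 23.2 and P_y = 15.8: Q_x = 700.8.
∂Q_x/∂P_y = -2.5P_x = -2.5(23.2) = -58.0000.
ε = (∂Q_x/∂P_y)(P_y/Q_x) = -58.0000 × (15.8/700.8) ≈ -1.308.
ε < 0: complements.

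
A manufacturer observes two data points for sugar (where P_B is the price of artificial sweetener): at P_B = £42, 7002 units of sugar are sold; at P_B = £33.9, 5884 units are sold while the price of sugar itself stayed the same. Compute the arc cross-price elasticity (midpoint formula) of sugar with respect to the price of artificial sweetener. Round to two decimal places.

0.81

ΔQ_A = 5884 − 7002 = -1118; ΔP_B = 33.9 − 42 = -8.1.
Midpoints: Q̄_A = 6443.0, P̄_B = 37.95.
ε = (ΔQ_A/Q̄_A)/(ΔP_B/P̄_B) = (-1118/6443.0)/(-8.1/37.95) ≈ 0.81.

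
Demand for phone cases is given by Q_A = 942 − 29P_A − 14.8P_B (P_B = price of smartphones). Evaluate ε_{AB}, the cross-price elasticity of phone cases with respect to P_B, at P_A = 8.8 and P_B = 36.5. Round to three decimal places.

-3.685

At P_A = 8.8 and P_B = 36.5: Q_A = 146.6.
∂Q_A/∂P_B = -14.8.
ε = (∂Q_A/∂P_B)(P_B/Q_A) = -14.8 × (36.5/146.6) ≈ -3.685.
Since ε < 0, phone cases and smartphones are complements.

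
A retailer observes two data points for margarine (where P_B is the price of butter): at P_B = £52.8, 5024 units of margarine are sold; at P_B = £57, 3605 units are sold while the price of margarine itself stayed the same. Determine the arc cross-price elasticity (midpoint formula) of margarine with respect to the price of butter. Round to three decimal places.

ΔQ_A = 3605 − 5024 = -1419; ΔP_B = 57 − 52.8 = 4.2.
Midpoints: Q̄_A = 4314.5, P̄_B = 54.90.
ε = (ΔQ_A/Q̄_A)/(ΔP_B/P̄_B) = (-1419/4314.5)/(4.2/54.90) ≈ -4.299.

-4.299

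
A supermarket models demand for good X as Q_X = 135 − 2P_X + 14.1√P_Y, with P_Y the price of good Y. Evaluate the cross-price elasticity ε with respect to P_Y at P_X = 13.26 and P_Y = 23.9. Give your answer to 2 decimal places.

At P_X = 13.26 and P_Y = 23.9: Q_X = 177.412.
∂Q_X/∂P_Y = 14.1/(2√P_Y) = 14.1/(2√23.9) = 1.4421.
ε = (∂Q_X/∂P_Y)(P_Y/Q_X) = 1.4421 × (23.9/177.412) ≈ 0.19.

0.19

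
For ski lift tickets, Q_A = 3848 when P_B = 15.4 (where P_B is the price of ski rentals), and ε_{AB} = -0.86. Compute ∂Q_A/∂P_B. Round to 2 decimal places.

-214.89

ε = (∂Q_A/∂P_B)·(P_B/Q_A) ⇒ ∂Q_A/∂P_B = ε·Q_A/P_B = -0.86 × 3848/15.4 ≈ -214.89.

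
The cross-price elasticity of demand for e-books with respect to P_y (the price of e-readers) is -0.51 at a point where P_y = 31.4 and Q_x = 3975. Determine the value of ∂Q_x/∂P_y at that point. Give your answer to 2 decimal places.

-64.56

ε = (∂Q_x/∂P_y)·(P_y/Q_x) ⇒ ∂Q_x/∂P_y = ε·Q_x/P_y = -0.51 × 3975/31.4 ≈ -64.56.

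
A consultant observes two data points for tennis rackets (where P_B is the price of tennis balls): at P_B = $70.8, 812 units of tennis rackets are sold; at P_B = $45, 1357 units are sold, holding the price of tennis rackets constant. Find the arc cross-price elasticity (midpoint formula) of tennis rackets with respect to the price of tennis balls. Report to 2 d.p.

ΔQ_A = 1357 − 812 = 545; ΔP_B = 45 − 70.8 = -25.8.
Midpoints: Q̄_A = 1084.5, P̄_B = 57.90.
ε = (ΔQ_A/Q̄_A)/(ΔP_B/P̄_B) = (545/1084.5)/(-25.8/57.90) ≈ -1.13.

-1.13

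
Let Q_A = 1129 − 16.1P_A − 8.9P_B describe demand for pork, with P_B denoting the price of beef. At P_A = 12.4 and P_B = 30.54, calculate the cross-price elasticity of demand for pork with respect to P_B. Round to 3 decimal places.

-0.413

At P_A = 12.4 and P_B = 30.54: Q_A = 657.554.
∂Q_A/∂P_B = -8.9.
ε = (∂Q_A/∂P_B)(P_B/Q_A) = -8.9 × (30.54/657.554) ≈ -0.413.
Since ε < 0, pork and beef are complements.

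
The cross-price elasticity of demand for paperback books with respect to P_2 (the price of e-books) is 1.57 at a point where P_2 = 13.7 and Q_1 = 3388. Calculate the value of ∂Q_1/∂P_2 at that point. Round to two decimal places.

ε = (∂Q_1/∂P_2)·(P_2/Q_1) ⇒ ∂Q_1/∂P_2 = ε·Q_1/P_2 = 1.57 × 3388/13.7 ≈ 388.26.

388.26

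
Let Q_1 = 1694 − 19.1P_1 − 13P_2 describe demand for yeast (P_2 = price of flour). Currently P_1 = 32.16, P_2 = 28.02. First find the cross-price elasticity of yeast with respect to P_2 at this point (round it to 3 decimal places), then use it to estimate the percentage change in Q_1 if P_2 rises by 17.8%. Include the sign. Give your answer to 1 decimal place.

-9.1%

At P_1 = 32.16, P_2 = 28.02: Q_1 = 715.484.
∂Q_1/∂P_2 = -13.
ε = (∂Q_1/∂P_2)(P_2/Q_1) = -13.0000 × 28.02/715.484 ≈ -0.509.
%ΔQ_1 ≈ ε × %ΔP_2 = -0.509 × (17.8%) = -9.1%.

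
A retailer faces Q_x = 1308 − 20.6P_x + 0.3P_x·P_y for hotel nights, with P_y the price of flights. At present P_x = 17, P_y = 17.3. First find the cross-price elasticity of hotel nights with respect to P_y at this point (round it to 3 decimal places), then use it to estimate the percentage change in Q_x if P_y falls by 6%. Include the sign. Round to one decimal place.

At P_x = 17, P_y = 17.3: Q_x = 1046.03.
∂Q_x/∂P_y = 0.3P_x = 5.1000.
ε = (∂Q_x/∂P_y)(P_y/Q_x) = 5.1000 × 17.3/1046.03 ≈ 0.084.
%ΔQ_x ≈ ε × %ΔP_y = 0.084 × (-6%) = -0.5%.

-0.5%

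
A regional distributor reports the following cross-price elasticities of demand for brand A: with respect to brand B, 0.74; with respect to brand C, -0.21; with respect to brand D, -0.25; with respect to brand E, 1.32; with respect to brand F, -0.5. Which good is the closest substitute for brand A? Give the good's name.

Substitutes have ε > 0. Among the positive values, 1.32 (brand E) is largest.

brand E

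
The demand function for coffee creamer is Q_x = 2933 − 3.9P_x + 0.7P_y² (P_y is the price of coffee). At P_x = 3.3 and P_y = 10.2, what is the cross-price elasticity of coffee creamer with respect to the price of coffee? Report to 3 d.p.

At P_x = 3.3 and P_y = 10.2: Q_x = 2992.958.
∂Q_x/∂P_y = 1.4P_y = 1.4(10.2) = 14.2800.
ε = (∂Q_x/∂P_y)(P_y/Q_x) = 14.2800 × (10.2/2992.958) ≈ 0.049.
ε > 0: substitutes.

0.049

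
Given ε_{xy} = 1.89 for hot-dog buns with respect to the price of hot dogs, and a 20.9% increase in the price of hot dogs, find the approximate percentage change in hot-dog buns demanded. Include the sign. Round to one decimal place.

%ΔQ ≈ ε × %ΔP of hot dogs = 1.89 × (20.9%) = 39.5%.
Demand for hot-dog buns rises by about 39.5%.

39.5%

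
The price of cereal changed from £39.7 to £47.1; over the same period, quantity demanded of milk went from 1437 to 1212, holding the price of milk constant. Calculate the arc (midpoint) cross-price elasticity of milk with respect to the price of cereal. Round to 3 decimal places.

-0.996

ΔQ_A = 1212 − 1437 = -225; ΔP_B = 47.1 − 39.7 = 7.4.
Midpoints: Q̄_A = 1324.5, P̄_B = 43.40.
ε = (ΔQ_A/Q̄_A)/(ΔP_B/P̄_B) = (-225/1324.5)/(7.4/43.40) ≈ -0.996.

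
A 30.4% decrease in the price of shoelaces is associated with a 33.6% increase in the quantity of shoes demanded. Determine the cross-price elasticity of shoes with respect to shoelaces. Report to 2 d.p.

-1.11

ε = (%ΔQ of shoes) / (%ΔP of shoelaces) = (33.6%) / (-30.4%) ≈ -1.11.
Negative cross-price elasticity: complements.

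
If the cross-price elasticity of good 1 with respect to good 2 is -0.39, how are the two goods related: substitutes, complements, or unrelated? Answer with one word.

ε = -0.39 < 0, so a higher price of good 2 lowers demand for good 1: complements.

complements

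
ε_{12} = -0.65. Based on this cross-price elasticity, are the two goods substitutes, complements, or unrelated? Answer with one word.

ε = -0.65 < 0, so a higher price of good 2 lowers demand for good 1: complements.

complements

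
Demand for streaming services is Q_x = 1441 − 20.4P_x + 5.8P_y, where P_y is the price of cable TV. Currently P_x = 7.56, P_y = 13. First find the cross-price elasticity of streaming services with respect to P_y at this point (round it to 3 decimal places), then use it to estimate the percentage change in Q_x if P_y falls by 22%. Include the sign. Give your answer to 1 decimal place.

At P_x = 7.56, P_y = 13: Q_x = 1362.176.
∂Q_x/∂P_y = 5.8.
ε = (∂Q_x/∂P_y)(P_y/Q_x) = 5.8000 × 13/1362.176 ≈ 0.055.
%ΔQ_x ≈ ε × %ΔP_y = 0.055 × (-22%) = -1.2%.

-1.2%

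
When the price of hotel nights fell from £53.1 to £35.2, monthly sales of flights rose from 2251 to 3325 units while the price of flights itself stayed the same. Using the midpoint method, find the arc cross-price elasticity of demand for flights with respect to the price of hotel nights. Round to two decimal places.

-0.95

ΔQ_A = 3325 − 2251 = 1074; ΔP_B = 35.2 − 53.1 = -17.9.
Midpoints: Q̄_A = 2788.0, P̄_B = 44.15.
ε = (ΔQ_A/Q̄_A)/(ΔP_B/P̄_B) = (1074/2788.0)/(-17.9/44.15) ≈ -0.95.
ε < 0: flights and hotel nights are complements.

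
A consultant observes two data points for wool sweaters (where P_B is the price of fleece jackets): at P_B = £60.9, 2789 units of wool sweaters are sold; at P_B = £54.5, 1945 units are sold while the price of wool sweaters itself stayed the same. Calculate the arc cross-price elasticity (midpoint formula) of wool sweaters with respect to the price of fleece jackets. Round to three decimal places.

3.215

ΔQ_A = 1945 − 2789 = -844; ΔP_B = 54.5 − 60.9 = -6.4.
Midpoints: Q̄_A = 2367.0, P̄_B = 57.70.
ε = (ΔQ_A/Q̄_A)/(ΔP_B/P̄_B) = (-844/2367.0)/(-6.4/57.70) ≈ 3.215.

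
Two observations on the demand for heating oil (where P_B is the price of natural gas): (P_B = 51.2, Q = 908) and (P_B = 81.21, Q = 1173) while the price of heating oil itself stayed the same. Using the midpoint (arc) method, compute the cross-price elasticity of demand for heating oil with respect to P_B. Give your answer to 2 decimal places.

ΔQ_A = 1173 − 908 = 265; ΔP_B = 81.21 − 51.2 = 30.01.
Midpoints: Q̄_A = 1040.5, P̄_B = 66.20.
ε = (ΔQ_A/Q̄_A)/(ΔP_B/P̄_B) = (265/1040.5)/(30.01/66.20) ≈ 0.56.

0.56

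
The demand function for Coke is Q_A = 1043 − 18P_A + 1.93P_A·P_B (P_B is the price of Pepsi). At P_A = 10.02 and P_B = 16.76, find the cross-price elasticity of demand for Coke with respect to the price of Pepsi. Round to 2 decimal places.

At P_A = 10.02 and P_B = 16.76: Q_A = 1186.755.
∂Q_A/∂P_B = 1.93P_A = 1.93(10.02) = 19.3386.
ε = (∂Q_A/∂P_B)(P_B/Q_A) = 19.3386 × (16.76/1186.755) ≈ 0.27.
ε > 0: substitutes.

0.27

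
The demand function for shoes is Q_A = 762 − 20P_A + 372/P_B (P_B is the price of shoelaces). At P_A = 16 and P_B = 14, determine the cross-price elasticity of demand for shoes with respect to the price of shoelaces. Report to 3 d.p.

-0.057

At P_A = 16 and P_B = 14: Q_A = 468.571.
∂Q_A/∂P_B = −372/P_B² = -1.8980.
ε = (∂Q_A/∂P_B)(P_B/Q_A) = -1.8980 × (14/468.571) ≈ -0.057.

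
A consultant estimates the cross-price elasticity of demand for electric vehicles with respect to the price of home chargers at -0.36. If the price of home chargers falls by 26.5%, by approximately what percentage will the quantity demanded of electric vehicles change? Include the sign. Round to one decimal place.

%ΔQ ≈ ε × %ΔP of home chargers = -0.36 × (-26.5%) = 9.5%.

9.5%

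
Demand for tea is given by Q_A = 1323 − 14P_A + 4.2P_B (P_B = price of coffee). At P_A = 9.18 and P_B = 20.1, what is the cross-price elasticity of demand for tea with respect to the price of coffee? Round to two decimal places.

0.07

At P_A = 9.18 and P_B = 20.1: Q_A = 1278.9.
∂Q_A/∂P_B = 4.2.
ε = (∂Q_A/∂P_B)(P_B/Q_A) = 4.2 × (20.1/1278.9) ≈ 0.07.
Since ε > 0, tea and coffee are substitutes.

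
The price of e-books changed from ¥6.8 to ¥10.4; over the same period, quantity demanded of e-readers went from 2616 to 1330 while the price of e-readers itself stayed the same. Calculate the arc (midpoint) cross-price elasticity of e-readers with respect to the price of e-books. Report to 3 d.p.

ΔQ_A = 1330 − 2616 = -1286; ΔP_B = 10.4 − 6.8 = 3.6.
Midpoints: Q̄_A = 1973.0, P̄_B = 8.60.
ε = (ΔQ_A/Q̄_A)/(ΔP_B/P̄_B) = (-1286/1973.0)/(3.6/8.60) ≈ -1.557.
ε < 0: e-readers and e-books are complements.

-1.557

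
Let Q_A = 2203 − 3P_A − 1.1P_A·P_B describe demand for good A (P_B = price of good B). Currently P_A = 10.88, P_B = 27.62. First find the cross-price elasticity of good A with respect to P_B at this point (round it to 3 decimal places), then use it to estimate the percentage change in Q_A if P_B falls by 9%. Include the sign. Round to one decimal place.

1.6%

At P_A = 10.88, P_B = 27.62: Q_A = 1839.804.
∂Q_A/∂P_B = -1.1P_A = -11.9680.
ε = (∂Q_A/∂P_B)(P_B/Q_A) = -11.9680 × 27.62/1839.804 ≈ -0.180.
%ΔQ_A ≈ ε × %ΔP_B = -0.180 × (-9%) = 1.6%.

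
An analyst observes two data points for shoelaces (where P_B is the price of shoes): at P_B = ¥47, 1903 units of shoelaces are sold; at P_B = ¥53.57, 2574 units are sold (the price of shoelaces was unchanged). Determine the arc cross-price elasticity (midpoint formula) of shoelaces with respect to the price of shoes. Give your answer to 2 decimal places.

2.29

ΔQ_A = 2574 − 1903 = 671; ΔP_B = 53.57 − 47 = 6.57.
Midpoints: Q̄_A = 2238.5, P̄_B = 50.28.
ε = (ΔQ_A/Q̄_A)/(ΔP_B/P̄_B) = (671/2238.5)/(6.57/50.28) ≈ 2.29.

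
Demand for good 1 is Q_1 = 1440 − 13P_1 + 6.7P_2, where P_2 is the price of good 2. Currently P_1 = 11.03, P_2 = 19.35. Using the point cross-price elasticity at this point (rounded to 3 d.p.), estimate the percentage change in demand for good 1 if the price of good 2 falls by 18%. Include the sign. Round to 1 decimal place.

At P_1 = 11.03, P_2 = 19.35: Q_1 = 1426.255.
∂Q_1/∂P_2 = 6.7.
ε = (∂Q_1/∂P_2)(P_2/Q_1) = 6.7000 × 19.35/1426.255 ≈ 0.091.
%ΔQ_1 ≈ ε × %ΔP_2 = 0.091 × (-18%) = -1.6%.

-1.6%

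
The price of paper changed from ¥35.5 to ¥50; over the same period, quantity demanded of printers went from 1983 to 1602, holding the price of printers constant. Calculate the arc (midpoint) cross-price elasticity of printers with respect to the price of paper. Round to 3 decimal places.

-0.627

ΔQ_A = 1602 − 1983 = -381; ΔP_B = 50 − 35.5 = 14.5.
Midpoints: Q̄_A = 1792.5, P̄_B = 42.75.
ε = (ΔQ_A/Q̄_A)/(ΔP_B/P̄_B) = (-381/1792.5)/(14.5/42.75) ≈ -0.627.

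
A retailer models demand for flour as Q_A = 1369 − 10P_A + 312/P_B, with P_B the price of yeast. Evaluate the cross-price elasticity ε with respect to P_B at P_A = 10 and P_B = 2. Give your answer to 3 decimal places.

-0.109

At P_A = 10 and P_B = 2: Q_A = 1425.
∂Q_A/∂P_B = −312/P_B² = -78.0000.
ε = (∂Q_A/∂P_B)(P_B/Q_A) = -78.0000 × (2/1425) ≈ -0.109.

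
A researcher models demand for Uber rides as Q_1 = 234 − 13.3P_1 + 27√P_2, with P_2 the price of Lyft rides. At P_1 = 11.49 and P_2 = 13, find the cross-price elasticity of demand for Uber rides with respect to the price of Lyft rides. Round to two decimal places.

0.27

At P_1 = 11.49 and P_2 = 13: Q_1 = 178.533.
∂Q_1/∂P_2 = 27/(2√P_2) = 27/(2√13) = 3.7442.
ε = (∂Q_1/∂P_2)(P_2/Q_1) = 3.7442 × (13/178.533) ≈ 0.27.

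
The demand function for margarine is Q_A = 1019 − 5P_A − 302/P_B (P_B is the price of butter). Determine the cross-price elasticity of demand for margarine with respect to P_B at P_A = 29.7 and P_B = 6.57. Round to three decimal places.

0.056

At P_A = 29.7 and P_B = 6.57: Q_A = 824.533.
∂Q_A/∂P_B = 302/P_B² = 6.9964.
ε = (∂Q_A/∂P_B)(P_B/Q_A) = 6.9964 × (6.57/824.533) ≈ 0.056.
ε > 0: substitutes.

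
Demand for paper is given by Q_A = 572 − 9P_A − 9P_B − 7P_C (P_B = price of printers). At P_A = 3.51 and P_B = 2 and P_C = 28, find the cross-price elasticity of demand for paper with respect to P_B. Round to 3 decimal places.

-0.055

At P_A = 3.51 and P_B = 2 and P_C = 28: Q_A = 326.41.
∂Q_A/∂P_B = -9.
ε = (∂Q_A/∂P_B)(P_B/Q_A) = -9 × (2/326.41) ≈ -0.055.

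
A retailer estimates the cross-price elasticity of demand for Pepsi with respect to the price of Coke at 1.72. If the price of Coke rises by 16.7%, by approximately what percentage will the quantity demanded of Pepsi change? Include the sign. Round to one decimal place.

28.7%

%ΔQ ≈ ε × %ΔP of Coke = 1.72 × (16.7%) = 28.7%.
Demand for Pepsi rises by about 28.7%.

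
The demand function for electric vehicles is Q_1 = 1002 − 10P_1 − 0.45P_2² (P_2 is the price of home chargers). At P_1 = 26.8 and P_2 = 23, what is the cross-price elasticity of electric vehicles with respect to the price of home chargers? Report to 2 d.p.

-0.96

At P_1 = 26.8 and P_2 = 23: Q_1 = 495.95.
∂Q_1/∂P_2 = -0.9P_2 = -0.9(23) = -20.7000.
ε = (∂Q_1/∂P_2)(P_2/Q_1) = -20.7000 × (23/495.95) ≈ -0.96.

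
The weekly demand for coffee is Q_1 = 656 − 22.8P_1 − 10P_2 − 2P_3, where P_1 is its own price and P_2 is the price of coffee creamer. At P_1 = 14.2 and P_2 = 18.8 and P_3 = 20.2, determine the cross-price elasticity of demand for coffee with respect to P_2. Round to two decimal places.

-1.81

At P_1 = 14.2 and P_2 = 18.8 and P_3 = 20.2: Q_1 = 103.84.
∂Q_1/∂P_2 = -10.
ε = (∂Q_1/∂P_2)(P_2/Q_1) = -10 × (18.8/103.84) ≈ -1.81.
Since ε < 0, coffee and coffee creamer are complements.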